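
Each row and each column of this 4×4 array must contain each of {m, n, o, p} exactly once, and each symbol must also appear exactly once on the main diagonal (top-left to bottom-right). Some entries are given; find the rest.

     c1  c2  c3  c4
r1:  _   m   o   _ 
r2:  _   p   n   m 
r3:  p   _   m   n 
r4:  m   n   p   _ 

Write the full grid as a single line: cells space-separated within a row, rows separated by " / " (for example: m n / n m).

n m o p / o p n m / p o m n / m n p o

Cell (r1,c1): row 1 has {m,o}; column 1 has {m,p}; the diagonal has {m,p} → n.
Cell (r1,c4): row 1 has {m,n,o}; column 4 has {m,n} → p.
Cell (r2,c1): row 2 has {m,n,p}; column 1 has {m,n,p} → o.
Cell (r3,c2): row 3 has {m,n,p}; column 2 has {m,n,p} → o.
Cell (r4,c4): row 4 has {m,n,p}; column 4 has {m,n,p}; the diagonal has {m,n,p} → o.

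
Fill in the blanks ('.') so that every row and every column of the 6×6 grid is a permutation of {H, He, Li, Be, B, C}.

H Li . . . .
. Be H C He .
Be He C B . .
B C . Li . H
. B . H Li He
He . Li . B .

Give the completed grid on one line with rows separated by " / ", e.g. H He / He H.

H Li B He C Be / Li Be H C He B / Be He C B H Li / B C He Li Be H / C B Be H Li He / He H Li Be B C

(r2,c1): row 2 has {H,He,Be,C}; column 1 has {H,He,Be,B}, so it must be Li.
(r2,c6): row 2 has {H,He,Li,Be,C}; column 6 has {H,He}, so it must be B.
(r3,c5): row 3 has {He,Be,B,C}; column 5 has {He,Li,B}, so it must be H.
(r3,c6): row 3 has {H,He,Be,B,C}; column 6 has {H,He,B}, so it must be Li.
(r4,c5): row 4 has {H,Li,B,C}; column 5 has {H,He,Li,B}, so it must be Be.
(r5,c1): row 5 has {H,He,Li,B}; column 1 has {H,He,Li,Be,B}, so it must be C.
(r5,c3): row 5 has {H,He,Li,B,C}; column 3 has {H,Li,C}, so it must be Be.
(r6,c2): row 6 has {He,Li,B}; column 2 has {He,Li,Be,B,C}, so it must be H.
(r6,c4): row 6 has {H,He,Li,B}; column 4 has {H,Li,B,C}, so it must be Be.
(r6,c6): row 6 has {H,He,Li,Be,B}; column 6 has {H,He,Li,B}, so it must be C.
(r1,c4): row 1 has {H,Li}; column 4 has {H,Li,Be,B,C}, so it must be He.
(r1,c5): row 1 has {H,He,Li}; column 5 has {H,He,Li,Be,B}, so it must be C.
(r1,c6): row 1 has {H,He,Li,C}; column 6 has {H,He,Li,B,C}, so it must be Be.
(r4,c3): row 4 has {H,Li,Be,B,C}; column 3 has {H,Li,Be,C}, so it must be He.
(r1,c3): row 1 has {H,He,Li,Be,C}; column 3 has {H,He,Li,Be,C}, so it must be B.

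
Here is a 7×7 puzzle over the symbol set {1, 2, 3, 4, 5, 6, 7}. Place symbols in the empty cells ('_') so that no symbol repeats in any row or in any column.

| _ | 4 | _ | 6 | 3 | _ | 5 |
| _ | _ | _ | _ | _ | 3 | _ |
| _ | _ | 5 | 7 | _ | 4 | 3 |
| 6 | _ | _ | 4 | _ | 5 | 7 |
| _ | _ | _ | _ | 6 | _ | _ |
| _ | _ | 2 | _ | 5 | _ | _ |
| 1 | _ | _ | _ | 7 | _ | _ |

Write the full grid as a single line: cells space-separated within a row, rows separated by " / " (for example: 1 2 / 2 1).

7 4 1 6 3 2 5 / 5 7 6 2 4 3 1 / 2 6 5 7 1 4 3 / 6 1 3 4 2 5 7 / 3 2 7 5 6 1 4 / 4 3 2 1 5 7 6 / 1 5 4 3 7 6 2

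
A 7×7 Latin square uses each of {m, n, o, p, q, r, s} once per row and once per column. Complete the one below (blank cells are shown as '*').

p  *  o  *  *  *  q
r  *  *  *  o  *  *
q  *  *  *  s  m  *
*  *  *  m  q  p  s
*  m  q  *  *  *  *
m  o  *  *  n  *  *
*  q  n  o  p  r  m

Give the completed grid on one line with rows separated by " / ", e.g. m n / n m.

p s o r m n q / r p m q o s n / q r p n s m o / o n r m q p s / n m q s r o p / m o s p n q r / s q n o p r m

row 4 has {m,p,q,s}; column 3 has {n,o,q} — only r is left for (r4,c3).
row 5 has {m,q}; column 5 has {n,o,p,q,s} — only r is left for (r5,c5).
row 7 has {m,n,o,p,q,r}; column 1 has {m,p,q,r} — only s is left for (r7,c1).
row 1 has {o,p,q}; column 5 has {n,o,p,q,r,s} — only m is left for (r1,c5).
row 3 has {m,q,s}; column 3 has {n,o,q,r} — only p is left for (r3,c3).
row 4 has {m,p,q,r,s}; column 2 has {m,o,q} — only n is left for (r4,c2).
row 6 has {m,n,o}; column 3 has {n,o,p,q,r} — only s is left for (r6,c3).
row 6 has {m,n,o,s}; column 6 has {m,p,r} — only q is left for (r6,c6).
row 2 has {o,r}; column 3 has {n,o,p,q,r,s} — only m is left for (r2,c3).
row 3 has {m,p,q,s}; column 2 has {m,n,o,q} — only r is left for (r3,c2).
row 3 has {m,p,q,r,s}; column 4 has {m,o} — only n is left for (r3,c4).
row 3 has {m,n,p,q,r,s}; column 7 has {m,q,s} — only o is left for (r3,c7).
row 4 has {m,n,p,q,r,s}; column 1 has {m,p,q,r,s} — only o is left for (r4,c1).
row 5 has {m,q,r}; column 1 has {m,o,p,q,r,s} — only n is left for (r5,c1).
row 5 has {m,n,q,r}; column 7 has {m,o,q,s} — only p is left for (r5,c7).
row 6 has {m,n,o,q,s}; column 7 has {m,o,p,q,s} — only r is left for (r6,c7).
row 1 has {m,o,p,q}; column 2 has {m,n,o,q,r} — only s is left for (r1,c2).
row 1 has {m,o,p,q,s}; column 4 has {m,n,o} — only r is left for (r1,c4).
row 1 has {m,o,p,q,r,s}; column 6 has {m,p,q,r} — only n is left for (r1,c6).
row 2 has {m,o,r}; column 2 has {m,n,o,q,r,s} — only p is left for (r2,c2).
row 2 has {m,o,p,r}; column 6 has {m,n,p,q,r} — only s is left for (r2,c6).
row 2 has {m,o,p,r,s}; column 7 has {m,o,p,q,r,s} — only n is left for (r2,c7).
row 5 has {m,n,p,q,r}; column 4 has {m,n,o,r} — only s is left for (r5,c4).
row 5 has {m,n,p,q,r,s}; column 6 has {m,n,p,q,r,s} — only o is left for (r5,c6).
row 6 has {m,n,o,q,r,s}; column 4 has {m,n,o,r,s} — only p is left for (r6,c4).
row 2 has {m,n,o,p,r,s}; column 4 has {m,n,o,p,r,s} — only q is left for (r2,c4).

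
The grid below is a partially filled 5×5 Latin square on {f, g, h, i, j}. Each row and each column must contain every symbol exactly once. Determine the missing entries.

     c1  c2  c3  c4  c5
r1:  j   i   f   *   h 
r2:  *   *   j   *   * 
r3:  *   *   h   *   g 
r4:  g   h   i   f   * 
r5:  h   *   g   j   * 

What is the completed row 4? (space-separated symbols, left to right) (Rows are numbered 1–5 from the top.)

g h i f j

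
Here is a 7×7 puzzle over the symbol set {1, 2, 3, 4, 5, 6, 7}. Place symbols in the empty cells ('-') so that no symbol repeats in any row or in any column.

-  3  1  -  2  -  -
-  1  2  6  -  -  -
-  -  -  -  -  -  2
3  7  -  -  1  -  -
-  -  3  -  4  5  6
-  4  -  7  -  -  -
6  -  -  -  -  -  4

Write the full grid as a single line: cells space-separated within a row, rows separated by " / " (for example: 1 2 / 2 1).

4 3 1 5 2 6 7 / 5 1 2 6 7 4 3 / 1 6 4 3 5 7 2 / 3 7 6 4 1 2 5 / 7 2 3 1 4 5 6 / 2 4 5 7 6 3 1 / 6 5 7 2 3 1 4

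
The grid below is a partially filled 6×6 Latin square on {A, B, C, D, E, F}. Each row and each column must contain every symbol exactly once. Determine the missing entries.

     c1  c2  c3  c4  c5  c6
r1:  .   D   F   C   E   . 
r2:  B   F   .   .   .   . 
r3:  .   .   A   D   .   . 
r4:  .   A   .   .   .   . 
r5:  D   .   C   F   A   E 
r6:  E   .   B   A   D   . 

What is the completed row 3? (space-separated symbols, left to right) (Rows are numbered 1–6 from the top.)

F E A D B C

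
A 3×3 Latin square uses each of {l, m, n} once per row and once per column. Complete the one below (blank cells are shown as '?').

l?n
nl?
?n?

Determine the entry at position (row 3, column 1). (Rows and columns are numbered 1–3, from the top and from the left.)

(r1,c2) = m
(r2,c3) = m
(r3,c1) = m

m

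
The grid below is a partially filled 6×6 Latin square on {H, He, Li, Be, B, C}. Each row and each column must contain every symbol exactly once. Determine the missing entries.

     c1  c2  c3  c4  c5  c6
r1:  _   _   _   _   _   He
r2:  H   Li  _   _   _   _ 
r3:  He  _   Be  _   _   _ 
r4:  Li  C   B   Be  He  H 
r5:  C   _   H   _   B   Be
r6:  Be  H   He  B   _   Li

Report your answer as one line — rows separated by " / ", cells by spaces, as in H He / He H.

B Be Li C H He / H Li C He Be B / He B Be H Li C / Li C B Be He H / C He H Li B Be / Be H He B C Li

(r1,c1) = B
(r1,c2) = Be
(r2,c3) = C
(r2,c4) = He
(r2,c5) = Be
(r2,c6) = B
(r3,c2) = B
(r3,c6) = C
(r5,c2) = He
(r5,c4) = Li
(r6,c5) = C
(r1,c3) = Li
(r1,c5) = H
(r3,c4) = H
(r3,c5) = Li
(r1,c4) = C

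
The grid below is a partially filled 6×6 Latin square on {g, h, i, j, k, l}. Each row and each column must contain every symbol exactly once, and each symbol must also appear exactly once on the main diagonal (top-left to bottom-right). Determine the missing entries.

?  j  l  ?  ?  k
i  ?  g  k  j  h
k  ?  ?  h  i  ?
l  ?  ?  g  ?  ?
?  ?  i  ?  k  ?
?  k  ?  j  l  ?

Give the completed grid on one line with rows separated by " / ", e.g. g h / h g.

(r1,c1) = h
(r1,c4) = i
(r1,c5) = g
(r2,c2) = l
(r3,c2) = g
(r3,c3) = j
(r3,c6) = l
(r4,c5) = h
(r5,c2) = h
(r5,c4) = l
(r6,c1) = g
(r6,c3) = h
(r6,c6) = i
(r4,c2) = i
(r4,c3) = k
(r4,c6) = j
(r5,c1) = j
(r5,c6) = g

h j l i g k / i l g k j h / k g j h i l / l i k g h j / j h i l k g / g k h j l i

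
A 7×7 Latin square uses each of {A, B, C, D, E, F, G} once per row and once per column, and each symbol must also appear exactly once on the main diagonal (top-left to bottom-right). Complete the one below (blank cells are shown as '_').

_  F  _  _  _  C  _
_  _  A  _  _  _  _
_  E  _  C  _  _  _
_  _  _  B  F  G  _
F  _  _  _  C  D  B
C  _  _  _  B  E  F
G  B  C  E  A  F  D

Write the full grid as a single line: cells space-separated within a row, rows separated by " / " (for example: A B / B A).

A F B D G C E / D G A F E B C / B E F C D A G / E C D B F G A / F A E G C D B / C D G A B E F / G B C E A F D

(r1,c1) = A
(r2,c2) = G
(r2,c6) = B
(r3,c3) = F
(r3,c6) = A
(r3,c7) = G
(r5,c2) = A
(r5,c4) = G
(r6,c2) = D
(r6,c3) = G
(r6,c4) = A
(r1,c4) = D
(r1,c7) = E
(r2,c4) = F
(r2,c7) = C
(r3,c5) = D
(r4,c2) = C
(r4,c7) = A
(r5,c3) = E
(r1,c3) = B
(r1,c5) = G
(r2,c5) = E
(r3,c1) = B
(r4,c3) = D
(r2,c1) = D
(r4,c1) = E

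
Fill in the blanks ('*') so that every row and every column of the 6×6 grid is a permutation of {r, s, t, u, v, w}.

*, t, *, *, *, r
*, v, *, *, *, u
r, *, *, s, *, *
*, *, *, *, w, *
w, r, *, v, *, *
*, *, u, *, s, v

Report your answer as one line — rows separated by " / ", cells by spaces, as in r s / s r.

u t s w v r / s v w t r u / r u v s t w / v s r u w t / w r t v u s / t w u r s v

Cell (r6,c1): row 6 has {s,u,v}; column 1 has {r,w} → t.
Cell (r6,c2): row 6 has {s,t,u,v}; column 2 has {r,t,v} → w.
Cell (r6,c4): row 6 has {s,t,u,v,w}; column 4 has {s,v} → r.
Cell (r2,c1): row 2 has {u,v}; column 1 has {r,t,w} → s.
Cell (r3,c2): row 3 has {r,s}; column 2 has {r,t,v,w} → u.
Cell (r4,c2): row 4 has {w}; column 2 has {r,t,u,v,w} → s.
Cell (r4,c6): row 4 has {s,w}; column 6 has {r,u,v} → t.
Cell (r5,c6): row 5 has {r,v,w}; column 6 has {r,t,u,v} → s.
Cell (r3,c6): row 3 has {r,s,u}; column 6 has {r,s,t,u,v} → w.
Cell (r4,c4): row 4 has {s,t,w}; column 4 has {r,s,v} → u.
Cell (r5,c3): row 5 has {r,s,v,w}; column 3 has {u} → t.
Cell (r5,c5): row 5 has {r,s,t,v,w}; column 5 has {s,w} → u.
Cell (r1,c4): row 1 has {r,t}; column 4 has {r,s,u,v} → w.
Cell (r1,c5): row 1 has {r,t,w}; column 5 has {s,u,w} → v.
Cell (r2,c4): row 2 has {s,u,v}; column 4 has {r,s,u,v,w} → t.
Cell (r2,c5): row 2 has {s,t,u,v}; column 5 has {s,u,v,w} → r.
Cell (r3,c3): row 3 has {r,s,u,w}; column 3 has {t,u} → v.
Cell (r3,c5): row 3 has {r,s,u,v,w}; column 5 has {r,s,u,v,w} → t.
Cell (r4,c1): row 4 has {s,t,u,w}; column 1 has {r,s,t,w} → v.
Cell (r4,c3): row 4 has {s,t,u,v,w}; column 3 has {t,u,v} → r.
Cell (r1,c1): row 1 has {r,t,v,w}; column 1 has {r,s,t,v,w} → u.
Cell (r1,c3): row 1 has {r,t,u,v,w}; column 3 has {r,t,u,v} → s.
Cell (r2,c3): row 2 has {r,s,t,u,v}; column 3 has {r,s,t,u,v} → w.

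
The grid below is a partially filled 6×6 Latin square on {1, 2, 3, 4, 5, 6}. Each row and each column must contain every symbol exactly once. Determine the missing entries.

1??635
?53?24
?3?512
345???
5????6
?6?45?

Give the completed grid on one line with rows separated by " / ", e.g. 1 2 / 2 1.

1 2 4 6 3 5 / 6 5 3 1 2 4 / 4 3 6 5 1 2 / 3 4 5 2 6 1 / 5 1 2 3 4 6 / 2 6 1 4 5 3

(r1,c2) = 2
(r1,c3) = 4
(r2,c1) = 6
(r2,c4) = 1
(r3,c1) = 4
(r3,c3) = 6
(r4,c4) = 2
(r4,c5) = 6
(r4,c6) = 1
(r5,c2) = 1
(r5,c3) = 2
(r5,c4) = 3
(r5,c5) = 4
(r6,c1) = 2
(r6,c3) = 1
(r6,c6) = 3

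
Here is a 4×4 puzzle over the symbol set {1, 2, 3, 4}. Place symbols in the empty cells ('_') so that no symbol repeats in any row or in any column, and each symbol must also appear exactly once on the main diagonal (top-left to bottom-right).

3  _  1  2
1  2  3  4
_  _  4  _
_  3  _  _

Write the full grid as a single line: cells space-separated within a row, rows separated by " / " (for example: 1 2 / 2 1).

Cell (r1,c2): row 1 has {1,2,3}; column 2 has {2,3} → 4.
Cell (r3,c1): row 3 has {4}; column 1 has {1,3} → 2.
Cell (r3,c2): row 3 has {2,4}; column 2 has {2,3,4} → 1.
Cell (r3,c4): row 3 has {1,2,4}; column 4 has {2,4} → 3.
Cell (r4,c1): row 4 has {3}; column 1 has {1,2,3} → 4.
Cell (r4,c3): row 4 has {3,4}; column 3 has {1,3,4} → 2.
Cell (r4,c4): row 4 has {2,3,4}; column 4 has {2,3,4}; the diagonal has {2,3,4} → 1.

3 4 1 2 / 1 2 3 4 / 2 1 4 3 / 4 3 2 1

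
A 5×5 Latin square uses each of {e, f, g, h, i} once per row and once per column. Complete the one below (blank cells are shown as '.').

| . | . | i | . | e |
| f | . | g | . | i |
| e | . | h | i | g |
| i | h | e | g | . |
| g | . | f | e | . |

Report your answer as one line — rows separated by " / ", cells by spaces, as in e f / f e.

h g i f e / f e g h i / e f h i g / i h e g f / g i f e h

(r1,c1) = h
(r1,c4) = f
(r2,c2) = e
(r2,c4) = h
(r3,c2) = f
(r4,c5) = f
(r5,c2) = i
(r5,c5) = h
(r1,c2) = g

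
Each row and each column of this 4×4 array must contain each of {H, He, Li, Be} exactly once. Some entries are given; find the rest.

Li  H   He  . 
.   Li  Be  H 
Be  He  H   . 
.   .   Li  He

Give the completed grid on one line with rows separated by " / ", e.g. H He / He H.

Li H He Be / He Li Be H / Be He H Li / H Be Li He

At row 1, column 4: row 1 has {H,He,Li}; column 4 has {H,He}; that leaves Be.
At row 2, column 1: row 2 has {H,Li,Be}; column 1 has {Li,Be}; that leaves He.
At row 3, column 4: row 3 has {H,He,Be}; column 4 has {H,He,Be}; that leaves Li.
At row 4, column 1: row 4 has {He,Li}; column 1 has {He,Li,Be}; that leaves H.
At row 4, column 2: row 4 has {H,He,Li}; column 2 has {H,He,Li}; that leaves Be.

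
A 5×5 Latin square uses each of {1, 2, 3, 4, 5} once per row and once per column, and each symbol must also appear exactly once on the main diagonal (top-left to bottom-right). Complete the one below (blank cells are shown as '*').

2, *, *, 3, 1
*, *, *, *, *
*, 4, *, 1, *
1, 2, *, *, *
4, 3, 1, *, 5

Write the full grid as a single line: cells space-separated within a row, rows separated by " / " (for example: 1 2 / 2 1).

(r1,c2) = 5
(r1,c3) = 4
(r2,c2) = 1
(r3,c3) = 3
(r3,c5) = 2
(r4,c3) = 5
(r4,c4) = 4
(r4,c5) = 3
(r5,c4) = 2
(r2,c3) = 2
(r2,c4) = 5
(r2,c5) = 4
(r3,c1) = 5
(r2,c1) = 3

2 5 4 3 1 / 3 1 2 5 4 / 5 4 3 1 2 / 1 2 5 4 3 / 4 3 1 2 5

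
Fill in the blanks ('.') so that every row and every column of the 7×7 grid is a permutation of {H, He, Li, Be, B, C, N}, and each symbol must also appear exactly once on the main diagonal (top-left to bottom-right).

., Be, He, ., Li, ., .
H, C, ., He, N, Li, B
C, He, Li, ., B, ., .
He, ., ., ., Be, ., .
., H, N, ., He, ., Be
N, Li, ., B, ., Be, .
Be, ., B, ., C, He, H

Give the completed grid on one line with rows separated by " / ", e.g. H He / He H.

B Be He H Li N C / H C Be He N Li B / C He Li Be B H N / He B H N Be C Li / Li H N C He B Be / N Li C B H Be He / Be N B Li C He H

row 1 has {He,Li,Be}; column 1 has {H,He,Be,C,N}; the diagonal has {H,He,Li,Be,C} — only B is left for (r1,c1).
row 2 has {H,He,Li,B,C,N}; column 3 has {He,Li,B,N} — only Be is left for (r2,c3).
row 3 has {He,Li,B,C}; column 7 has {H,Be,B} — only N is left for (r3,c7).
row 4 has {He,Be}; column 4 has {He,B}; the diagonal has {H,He,Li,Be,B,C} — only N is left for (r4,c4).
row 5 has {H,He,Be,N}; column 1 has {H,He,Be,B,C,N} — only Li is left for (r5,c1).
row 5 has {H,He,Li,Be,N}; column 4 has {He,B,N} — only C is left for (r5,c4).
row 5 has {H,He,Li,Be,C,N}; column 6 has {He,Li,Be} — only B is left for (r5,c6).
row 6 has {Li,Be,B,N}; column 5 has {He,Li,Be,B,C,N} — only H is left for (r6,c5).
row 7 has {H,He,Be,B,C}; column 2 has {H,He,Li,Be,C} — only N is left for (r7,c2).
row 7 has {H,He,Be,B,C,N}; column 4 has {He,B,C,N} — only Li is left for (r7,c4).
row 1 has {He,Li,Be,B}; column 4 has {He,Li,B,C,N} — only H is left for (r1,c4).
row 1 has {H,He,Li,Be,B}; column 7 has {H,Be,B,N} — only C is left for (r1,c7).
row 3 has {He,Li,B,C,N}; column 4 has {H,He,Li,B,C,N} — only Be is left for (r3,c4).
row 3 has {He,Li,Be,B,C,N}; column 6 has {He,Li,Be,B} — only H is left for (r3,c6).
row 4 has {He,Be,N}; column 2 has {H,He,Li,Be,C,N} — only B is left for (r4,c2).
row 4 has {He,Be,B,N}; column 6 has {H,He,Li,Be,B} — only C is left for (r4,c6).
row 4 has {He,Be,B,C,N}; column 7 has {H,Be,B,C,N} — only Li is left for (r4,c7).
row 6 has {H,Li,Be,B,N}; column 3 has {He,Li,Be,B,N} — only C is left for (r6,c3).
row 6 has {H,Li,Be,B,C,N}; column 7 has {H,Li,Be,B,C,N} — only He is left for (r6,c7).
row 1 has {H,He,Li,Be,B,C}; column 6 has {H,He,Li,Be,B,C} — only N is left for (r1,c6).
row 4 has {He,Li,Be,B,C,N}; column 3 has {He,Li,Be,B,C,N} — only H is left for (r4,c3).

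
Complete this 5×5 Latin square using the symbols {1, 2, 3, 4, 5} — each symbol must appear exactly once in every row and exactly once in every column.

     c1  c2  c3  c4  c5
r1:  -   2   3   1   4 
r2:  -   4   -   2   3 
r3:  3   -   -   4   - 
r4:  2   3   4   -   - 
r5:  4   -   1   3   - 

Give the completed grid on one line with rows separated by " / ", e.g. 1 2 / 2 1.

Cell (r1,c1): row 1 has {1,2,3,4}; column 1 has {2,3,4} → 5.
Cell (r2,c1): row 2 has {2,3,4}; column 1 has {2,3,4,5} → 1.
Cell (r2,c3): row 2 has {1,2,3,4}; column 3 has {1,3,4} → 5.
Cell (r3,c3): row 3 has {3,4}; column 3 has {1,3,4,5} → 2.
Cell (r4,c4): row 4 has {2,3,4}; column 4 has {1,2,3,4} → 5.
Cell (r4,c5): row 4 has {2,3,4,5}; column 5 has {3,4} → 1.
Cell (r5,c2): row 5 has {1,3,4}; column 2 has {2,3,4} → 5.
Cell (r5,c5): row 5 has {1,3,4,5}; column 5 has {1,3,4} → 2.
Cell (r3,c2): row 3 has {2,3,4}; column 2 has {2,3,4,5} → 1.
Cell (r3,c5): row 3 has {1,2,3,4}; column 5 has {1,2,3,4} → 5.

5 2 3 1 4 / 1 4 5 2 3 / 3 1 2 4 5 / 2 3 4 5 1 / 4 5 1 3 2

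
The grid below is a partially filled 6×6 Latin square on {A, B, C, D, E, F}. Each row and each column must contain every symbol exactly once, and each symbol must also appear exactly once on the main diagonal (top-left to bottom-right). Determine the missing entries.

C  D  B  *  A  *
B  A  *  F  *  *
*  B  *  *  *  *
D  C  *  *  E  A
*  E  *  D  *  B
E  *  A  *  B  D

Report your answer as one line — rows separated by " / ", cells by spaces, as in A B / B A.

Cell (r1,c4): row 1 has {A,B,C,D}; column 4 has {D,F} → E.
Cell (r1,c6): row 1 has {A,B,C,D,E}; column 6 has {A,B,D} → F.
Cell (r4,c3): row 4 has {A,C,D,E}; column 3 has {A,B} → F.
Cell (r4,c4): row 4 has {A,C,D,E,F}; column 4 has {D,E,F}; the diagonal has {A,C,D} → B.
Cell (r5,c3): row 5 has {B,D,E}; column 3 has {A,B,F} → C.
Cell (r5,c5): row 5 has {B,C,D,E}; column 5 has {A,B,E}; the diagonal has {A,B,C,D} → F.
Cell (r6,c2): row 6 has {A,B,D,E}; column 2 has {A,B,C,D,E} → F.
Cell (r6,c4): row 6 has {A,B,D,E,F}; column 4 has {B,D,E,F} → C.
Cell (r3,c3): row 3 has {B}; column 3 has {A,B,C,F}; the diagonal has {A,B,C,D,F} → E.
Cell (r3,c4): row 3 has {B,E}; column 4 has {B,C,D,E,F} → A.
Cell (r3,c6): row 3 has {A,B,E}; column 6 has {A,B,D,F} → C.
Cell (r5,c1): row 5 has {B,C,D,E,F}; column 1 has {B,C,D,E} → A.
Cell (r2,c3): row 2 has {A,B,F}; column 3 has {A,B,C,E,F} → D.
Cell (r2,c5): row 2 has {A,B,D,F}; column 5 has {A,B,E,F} → C.
Cell (r2,c6): row 2 has {A,B,C,D,F}; column 6 has {A,B,C,D,F} → E.
Cell (r3,c1): row 3 has {A,B,C,E}; column 1 has {A,B,C,D,E} → F.
Cell (r3,c5): row 3 has {A,B,C,E,F}; column 5 has {A,B,C,E,F} → D.

C D B E A F / B A D F C E / F B E A D C / D C F B E A / A E C D F B / E F A C B D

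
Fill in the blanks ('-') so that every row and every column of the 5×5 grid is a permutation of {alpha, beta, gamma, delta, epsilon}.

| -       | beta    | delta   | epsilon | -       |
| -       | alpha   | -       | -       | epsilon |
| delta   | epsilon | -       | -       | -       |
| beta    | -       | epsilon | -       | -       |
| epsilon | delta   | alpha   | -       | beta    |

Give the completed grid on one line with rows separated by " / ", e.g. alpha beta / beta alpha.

alpha beta delta epsilon gamma / gamma alpha beta delta epsilon / delta epsilon gamma beta alpha / beta gamma epsilon alpha delta / epsilon delta alpha gamma beta

row 2 has {alpha,epsilon}; column 1 has {beta,delta,epsilon} — only gamma is left for (r2,c1).
row 2 has {alpha,gamma,epsilon}; column 3 has {alpha,delta,epsilon} — only beta is left for (r2,c3).
row 2 has {alpha,beta,gamma,epsilon}; column 4 has {epsilon} — only delta is left for (r2,c4).
row 3 has {delta,epsilon}; column 3 has {alpha,beta,delta,epsilon} — only gamma is left for (r3,c3).
row 3 has {gamma,delta,epsilon}; column 5 has {beta,epsilon} — only alpha is left for (r3,c5).
row 4 has {beta,epsilon}; column 2 has {alpha,beta,delta,epsilon} — only gamma is left for (r4,c2).
row 4 has {beta,gamma,epsilon}; column 4 has {delta,epsilon} — only alpha is left for (r4,c4).
row 4 has {alpha,beta,gamma,epsilon}; column 5 has {alpha,beta,epsilon} — only delta is left for (r4,c5).
row 5 has {alpha,beta,delta,epsilon}; column 4 has {alpha,delta,epsilon} — only gamma is left for (r5,c4).
row 1 has {beta,delta,epsilon}; column 1 has {beta,gamma,delta,epsilon} — only alpha is left for (r1,c1).
row 1 has {alpha,beta,delta,epsilon}; column 5 has {alpha,beta,delta,epsilon} — only gamma is left for (r1,c5).
row 3 has {alpha,gamma,delta,epsilon}; column 4 has {alpha,gamma,delta,epsilon} — only beta is left for (r3,c4).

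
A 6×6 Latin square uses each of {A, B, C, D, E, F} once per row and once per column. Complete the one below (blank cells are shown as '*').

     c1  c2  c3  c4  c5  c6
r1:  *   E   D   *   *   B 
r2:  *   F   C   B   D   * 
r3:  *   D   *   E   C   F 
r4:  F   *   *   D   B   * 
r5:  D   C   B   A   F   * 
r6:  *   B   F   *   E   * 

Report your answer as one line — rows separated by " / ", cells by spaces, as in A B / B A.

(r1,c5) = A
(r3,c3) = A
(r4,c2) = A
(r4,c3) = E
(r4,c6) = C
(r5,c6) = E
(r6,c4) = C
(r1,c1) = C
(r1,c4) = F
(r2,c6) = A
(r3,c1) = B
(r6,c1) = A
(r6,c6) = D
(r2,c1) = E

C E D F A B / E F C B D A / B D A E C F / F A E D B C / D C B A F E / A B F C E D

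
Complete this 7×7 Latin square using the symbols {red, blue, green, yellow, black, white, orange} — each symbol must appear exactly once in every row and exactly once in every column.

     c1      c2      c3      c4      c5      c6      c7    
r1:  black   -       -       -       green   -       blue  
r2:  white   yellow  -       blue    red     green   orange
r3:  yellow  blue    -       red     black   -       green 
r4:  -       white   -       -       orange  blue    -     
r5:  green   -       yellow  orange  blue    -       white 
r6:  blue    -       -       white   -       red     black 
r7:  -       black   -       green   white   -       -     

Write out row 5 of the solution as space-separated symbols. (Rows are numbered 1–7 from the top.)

green red yellow orange blue black white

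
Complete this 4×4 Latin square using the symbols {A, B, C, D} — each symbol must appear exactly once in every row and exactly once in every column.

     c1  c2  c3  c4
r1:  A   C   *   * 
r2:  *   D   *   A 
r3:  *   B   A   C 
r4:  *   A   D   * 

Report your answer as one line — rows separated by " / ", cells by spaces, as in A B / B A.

A C B D / B D C A / D B A C / C A D B

(r1,c3) = B
(r1,c4) = D
(r2,c3) = C
(r3,c1) = D
(r4,c4) = B
(r2,c1) = B
(r4,c1) = C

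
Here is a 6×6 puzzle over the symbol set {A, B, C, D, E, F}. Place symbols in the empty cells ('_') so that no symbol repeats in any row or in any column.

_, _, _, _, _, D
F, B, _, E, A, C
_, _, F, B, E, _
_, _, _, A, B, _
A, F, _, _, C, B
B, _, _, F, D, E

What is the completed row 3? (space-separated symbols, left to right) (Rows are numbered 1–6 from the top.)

C D F B E A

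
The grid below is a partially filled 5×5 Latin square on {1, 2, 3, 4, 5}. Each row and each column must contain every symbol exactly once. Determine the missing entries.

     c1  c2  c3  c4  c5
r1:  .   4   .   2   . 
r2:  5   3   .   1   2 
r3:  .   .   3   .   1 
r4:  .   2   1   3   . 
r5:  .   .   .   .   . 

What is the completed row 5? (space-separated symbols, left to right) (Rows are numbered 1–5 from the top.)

3 1 2 5 4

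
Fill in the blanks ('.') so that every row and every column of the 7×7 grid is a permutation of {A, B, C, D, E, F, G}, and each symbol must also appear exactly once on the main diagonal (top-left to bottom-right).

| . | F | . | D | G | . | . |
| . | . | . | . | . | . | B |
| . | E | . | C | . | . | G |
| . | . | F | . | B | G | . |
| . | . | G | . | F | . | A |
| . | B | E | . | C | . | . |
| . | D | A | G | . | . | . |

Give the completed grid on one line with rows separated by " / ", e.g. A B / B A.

A F C D G B E / E G D F A C B / F E B C D A G / C A F E B G D / D C G B F E A / G B E A C D F / B D A G E F C

(r5,c2): row 5 has {A,F,G}; column 2 has {B,D,E,F}, so it must be C.
(r7,c5): row 7 has {A,D,G}; column 5 has {B,C,F,G}, so it must be E.
(r7,c7): row 7 has {A,D,E,G}; column 7 has {A,B,G}; the diagonal has {F}, so it must be C.
(r1,c7): row 1 has {D,F,G}; column 7 has {A,B,C,G}, so it must be E.
(r4,c2): row 4 has {B,F,G}; column 2 has {B,C,D,E,F}, so it must be A.
(r4,c4): row 4 has {A,B,F,G}; column 4 has {C,D,G}; the diagonal has {C,F}, so it must be E.
(r4,c7): row 4 has {A,B,E,F,G}; column 7 has {A,B,C,E,G}, so it must be D.
(r5,c4): row 5 has {A,C,F,G}; column 4 has {C,D,E,G}, so it must be B.
(r6,c7): row 6 has {B,C,E}; column 7 has {A,B,C,D,E,G}, so it must be F.
(r2,c2): row 2 has {B}; column 2 has {A,B,C,D,E,F}; the diagonal has {C,E,F}, so it must be G.
(r4,c1): row 4 has {A,B,D,E,F,G}; column 1 is empty so far, so it must be C.
(r6,c4): row 6 has {B,C,E,F}; column 4 has {B,C,D,E,G}, so it must be A.
(r6,c6): row 6 has {A,B,C,E,F}; column 6 has {G}; the diagonal has {C,E,F,G}, so it must be D.
(r2,c4): row 2 has {B,G}; column 4 has {A,B,C,D,E,G}, so it must be F.
(r3,c3): row 3 has {C,E,G}; column 3 has {A,E,F,G}; the diagonal has {C,D,E,F,G}, so it must be B.
(r5,c6): row 5 has {A,B,C,F,G}; column 6 has {D,G}, so it must be E.
(r6,c1): row 6 has {A,B,C,D,E,F}; column 1 has {C}, so it must be G.
(r1,c1): row 1 has {D,E,F,G}; column 1 has {C,G}; the diagonal has {B,C,D,E,F,G}, so it must be A.
(r1,c3): row 1 has {A,D,E,F,G}; column 3 has {A,B,E,F,G}, so it must be C.
(r1,c6): row 1 has {A,C,D,E,F,G}; column 6 has {D,E,G}, so it must be B.
(r2,c3): row 2 has {B,F,G}; column 3 has {A,B,C,E,F,G}, so it must be D.
(r2,c5): row 2 has {B,D,F,G}; column 5 has {B,C,E,F,G}, so it must be A.
(r2,c6): row 2 has {A,B,D,F,G}; column 6 has {B,D,E,G}, so it must be C.
(r3,c5): row 3 has {B,C,E,G}; column 5 has {A,B,C,E,F,G}, so it must be D.
(r5,c1): row 5 has {A,B,C,E,F,G}; column 1 has {A,C,G}, so it must be D.
(r7,c6): row 7 has {A,C,D,E,G}; column 6 has {B,C,D,E,G}, so it must be F.
(r2,c1): row 2 has {A,B,C,D,F,G}; column 1 has {A,C,D,G}, so it must be E.
(r3,c1): row 3 has {B,C,D,E,G}; column 1 has {A,C,D,E,G}, so it must be F.
(r3,c6): row 3 has {B,C,D,E,F,G}; column 6 has {B,C,D,E,F,G}, so it must be A.
(r7,c1): row 7 has {A,C,D,E,F,G}; column 1 has {A,C,D,E,F,G}, so it must be B.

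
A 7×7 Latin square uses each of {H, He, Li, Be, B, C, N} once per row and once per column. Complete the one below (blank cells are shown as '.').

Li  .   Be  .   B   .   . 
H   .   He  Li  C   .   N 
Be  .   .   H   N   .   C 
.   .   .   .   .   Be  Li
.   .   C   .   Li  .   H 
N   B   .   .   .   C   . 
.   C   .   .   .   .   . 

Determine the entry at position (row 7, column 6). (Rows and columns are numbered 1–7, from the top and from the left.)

Li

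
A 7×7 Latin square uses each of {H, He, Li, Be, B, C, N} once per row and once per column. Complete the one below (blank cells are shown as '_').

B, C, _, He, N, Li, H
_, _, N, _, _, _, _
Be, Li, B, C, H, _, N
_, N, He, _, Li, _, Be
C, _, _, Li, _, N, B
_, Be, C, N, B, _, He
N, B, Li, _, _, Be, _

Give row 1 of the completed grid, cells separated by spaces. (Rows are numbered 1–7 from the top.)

B C Be He N Li H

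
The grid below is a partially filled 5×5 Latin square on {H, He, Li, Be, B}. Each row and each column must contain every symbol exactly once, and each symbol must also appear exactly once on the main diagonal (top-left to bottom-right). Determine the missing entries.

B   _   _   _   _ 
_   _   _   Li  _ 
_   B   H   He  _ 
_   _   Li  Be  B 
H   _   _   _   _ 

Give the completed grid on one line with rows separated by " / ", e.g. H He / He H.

B Li Be H He / Be He B Li H / Li B H He Be / He H Li Be B / H Be He B Li

At row 1, column 4: row 1 has {B}; column 4 has {He,Li,Be}; that leaves H.
At row 2, column 2: row 2 has {Li}; column 2 has {B}; the diagonal has {H,Be,B}; that leaves He.
At row 4, column 1: row 4 has {Li,Be,B}; column 1 has {H,B}; that leaves He.
At row 4, column 2: row 4 has {He,Li,Be,B}; column 2 has {He,B}; that leaves H.
At row 5, column 4: row 5 has {H}; column 4 has {H,He,Li,Be}; that leaves B.
At row 5, column 5: row 5 has {H,B}; column 5 has {B}; the diagonal has {H,He,Be,B}; that leaves Li.
At row 2, column 1: row 2 has {He,Li}; column 1 has {H,He,B}; that leaves Be.
At row 2, column 3: row 2 has {He,Li,Be}; column 3 has {H,Li}; that leaves B.
At row 2, column 5: row 2 has {He,Li,Be,B}; column 5 has {Li,B}; that leaves H.
At row 3, column 1: row 3 has {H,He,B}; column 1 has {H,He,Be,B}; that leaves Li.
At row 3, column 5: row 3 has {H,He,Li,B}; column 5 has {H,Li,B}; that leaves Be.
At row 5, column 2: row 5 has {H,Li,B}; column 2 has {H,He,B}; that leaves Be.
At row 5, column 3: row 5 has {H,Li,Be,B}; column 3 has {H,Li,B}; that leaves He.
At row 1, column 2: row 1 has {H,B}; column 2 has {H,He,Be,B}; that leaves Li.
At row 1, column 3: row 1 has {H,Li,B}; column 3 has {H,He,Li,B}; that leaves Be.
At row 1, column 5: row 1 has {H,Li,Be,B}; column 5 has {H,Li,Be,B}; that leaves He.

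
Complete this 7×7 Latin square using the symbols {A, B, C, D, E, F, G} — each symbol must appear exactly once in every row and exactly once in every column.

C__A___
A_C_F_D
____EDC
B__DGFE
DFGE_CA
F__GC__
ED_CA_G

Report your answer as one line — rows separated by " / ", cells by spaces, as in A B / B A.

C B E A D G F / A G C B F E D / G A B F E D C / B C A D G F E / D F G E B C A / F E D G C A B / E D F C A B G

Cell (r2,c4): row 2 has {A,C,D,F}; column 4 has {A,C,D,E,G} → B.
Cell (r3,c1): row 3 has {C,D,E}; column 1 has {A,B,C,D,E,F} → G.
Cell (r3,c4): row 3 has {C,D,E,G}; column 4 has {A,B,C,D,E,G} → F.
Cell (r4,c3): row 4 has {B,D,E,F,G}; column 3 has {C,G} → A.
Cell (r5,c5): row 5 has {A,C,D,E,F,G}; column 5 has {A,C,E,F,G} → B.
Cell (r6,c7): row 6 has {C,F,G}; column 7 has {A,C,D,E,G} → B.
Cell (r7,c6): row 7 has {A,C,D,E,G}; column 6 has {C,D,F} → B.
Cell (r1,c5): row 1 has {A,C}; column 5 has {A,B,C,E,F,G} → D.
Cell (r1,c7): row 1 has {A,C,D}; column 7 has {A,B,C,D,E,G} → F.
Cell (r3,c3): row 3 has {C,D,E,F,G}; column 3 has {A,C,G} → B.
Cell (r4,c2): row 4 has {A,B,D,E,F,G}; column 2 has {D,F} → C.
Cell (r7,c3): row 7 has {A,B,C,D,E,G}; column 3 has {A,B,C,G} → F.
Cell (r1,c3): row 1 has {A,C,D,F}; column 3 has {A,B,C,F,G} → E.
Cell (r1,c6): row 1 has {A,C,D,E,F}; column 6 has {B,C,D,F} → G.
Cell (r2,c6): row 2 has {A,B,C,D,F}; column 6 has {B,C,D,F,G} → E.
Cell (r3,c2): row 3 has {B,C,D,E,F,G}; column 2 has {C,D,F} → A.
Cell (r6,c2): row 6 has {B,C,F,G}; column 2 has {A,C,D,F} → E.
Cell (r6,c3): row 6 has {B,C,E,F,G}; column 3 has {A,B,C,E,F,G} → D.
Cell (r6,c6): row 6 has {B,C,D,E,F,G}; column 6 has {B,C,D,E,F,G} → A.
Cell (r1,c2): row 1 has {A,C,D,E,F,G}; column 2 has {A,C,D,E,F} → B.
Cell (r2,c2): row 2 has {A,B,C,D,E,F}; column 2 has {A,B,C,D,E,F} → G.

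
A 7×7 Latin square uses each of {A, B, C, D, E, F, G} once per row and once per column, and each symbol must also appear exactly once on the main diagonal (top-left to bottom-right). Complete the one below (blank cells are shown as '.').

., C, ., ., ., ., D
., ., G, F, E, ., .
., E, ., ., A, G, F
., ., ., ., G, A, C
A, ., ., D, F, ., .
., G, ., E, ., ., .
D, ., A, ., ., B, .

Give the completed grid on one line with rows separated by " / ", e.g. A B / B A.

G C E A B F D / C A G F E D B / B E D C A G F / E D F B G A C / A B C D F E G / F G B E D C A / D F A G C B E

(r1,c5): row 1 has {C,D}; column 5 has {A,E,F,G}, so it must be B.
(r4,c4): row 4 has {A,C,G}; column 4 has {D,E,F}; the diagonal has {F}, so it must be B.
(r5,c2): row 5 has {A,D,F}; column 2 has {C,E,G}, so it must be B.
(r7,c2): row 7 has {A,B,D}; column 2 has {B,C,E,G}, so it must be F.
(r7,c5): row 7 has {A,B,D,F}; column 5 has {A,B,E,F,G}, so it must be C.
(r3,c4): row 3 has {A,E,F,G}; column 4 has {B,D,E,F}, so it must be C.
(r4,c2): row 4 has {A,B,C,G}; column 2 has {B,C,E,F,G}, so it must be D.
(r6,c5): row 6 has {E,G}; column 5 has {A,B,C,E,F,G}, so it must be D.
(r6,c6): row 6 has {D,E,G}; column 6 has {A,B,G}; the diagonal has {B,F}, so it must be C.
(r7,c4): row 7 has {A,B,C,D,F}; column 4 has {B,C,D,E,F}, so it must be G.
(r7,c7): row 7 has {A,B,C,D,F,G}; column 7 has {C,D,F}; the diagonal has {B,C,F}, so it must be E.
(r1,c1): row 1 has {B,C,D}; column 1 has {A,D}; the diagonal has {B,C,E,F}, so it must be G.
(r1,c4): row 1 has {B,C,D,G}; column 4 has {B,C,D,E,F,G}, so it must be A.
(r2,c2): row 2 has {E,F,G}; column 2 has {B,C,D,E,F,G}; the diagonal has {B,C,E,F,G}, so it must be A.
(r2,c6): row 2 has {A,E,F,G}; column 6 has {A,B,C,G}, so it must be D.
(r2,c7): row 2 has {A,D,E,F,G}; column 7 has {C,D,E,F}, so it must be B.
(r3,c1): row 3 has {A,C,E,F,G}; column 1 has {A,D,G}, so it must be B.
(r3,c3): row 3 has {A,B,C,E,F,G}; column 3 has {A,G}; the diagonal has {A,B,C,E,F,G}, so it must be D.
(r5,c6): row 5 has {A,B,D,F}; column 6 has {A,B,C,D,G}, so it must be E.
(r5,c7): row 5 has {A,B,D,E,F}; column 7 has {B,C,D,E,F}, so it must be G.
(r6,c1): row 6 has {C,D,E,G}; column 1 has {A,B,D,G}, so it must be F.
(r6,c3): row 6 has {C,D,E,F,G}; column 3 has {A,D,G}, so it must be B.
(r6,c7): row 6 has {B,C,D,E,F,G}; column 7 has {B,C,D,E,F,G}, so it must be A.
(r1,c6): row 1 has {A,B,C,D,G}; column 6 has {A,B,C,D,E,G}, so it must be F.
(r2,c1): row 2 has {A,B,D,E,F,G}; column 1 has {A,B,D,F,G}, so it must be C.
(r4,c1): row 4 has {A,B,C,D,G}; column 1 has {A,B,C,D,F,G}, so it must be E.
(r4,c3): row 4 has {A,B,C,D,E,G}; column 3 has {A,B,D,G}, so it must be F.
(r5,c3): row 5 has {A,B,D,E,F,G}; column 3 has {A,B,D,F,G}, so it must be C.
(r1,c3): row 1 has {A,B,C,D,F,G}; column 3 has {A,B,C,D,F,G}, so it must be E.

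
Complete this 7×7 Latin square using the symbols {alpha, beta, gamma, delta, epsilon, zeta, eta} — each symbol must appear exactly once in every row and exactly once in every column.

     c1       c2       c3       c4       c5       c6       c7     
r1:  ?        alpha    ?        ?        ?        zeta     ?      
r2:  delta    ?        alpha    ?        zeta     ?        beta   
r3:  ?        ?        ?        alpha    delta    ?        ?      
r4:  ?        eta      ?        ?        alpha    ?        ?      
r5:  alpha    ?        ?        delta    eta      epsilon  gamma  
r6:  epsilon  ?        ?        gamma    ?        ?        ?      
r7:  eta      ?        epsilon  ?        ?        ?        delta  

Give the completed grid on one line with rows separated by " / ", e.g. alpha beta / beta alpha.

(r6,c5): row 6 has {gamma,epsilon}; column 5 has {alpha,delta,zeta,eta}, so it must be beta.
(r7,c5): row 7 has {delta,epsilon,eta}; column 5 has {alpha,beta,delta,zeta,eta}, so it must be gamma.
(r1,c5): row 1 has {alpha,zeta}; column 5 has {alpha,beta,gamma,delta,zeta,eta}, so it must be epsilon.
(r1,c7): row 1 has {alpha,epsilon,zeta}; column 7 has {beta,gamma,delta}, so it must be eta.
(r1,c4): row 1 has {alpha,epsilon,zeta,eta}; column 4 has {alpha,gamma,delta}, so it must be beta.
(r7,c4): row 7 has {gamma,delta,epsilon,eta}; column 4 has {alpha,beta,gamma,delta}, so it must be zeta.
(r1,c1): row 1 has {alpha,beta,epsilon,zeta,eta}; column 1 has {alpha,delta,epsilon,eta}, so it must be gamma.
(r1,c3): row 1 has {alpha,beta,gamma,epsilon,zeta,eta}; column 3 has {alpha,epsilon}, so it must be delta.
(r4,c4): row 4 has {alpha,eta}; column 4 has {alpha,beta,gamma,delta,zeta}, so it must be epsilon.
(r4,c7): row 4 has {alpha,epsilon,eta}; column 7 has {beta,gamma,delta,eta}, so it must be zeta.
(r6,c7): row 6 has {beta,gamma,epsilon}; column 7 has {beta,gamma,delta,zeta,eta}, so it must be alpha.
(r7,c2): row 7 has {gamma,delta,epsilon,zeta,eta}; column 2 has {alpha,eta}, so it must be beta.
(r7,c6): row 7 has {beta,gamma,delta,epsilon,zeta,eta}; column 6 has {epsilon,zeta}, so it must be alpha.
(r2,c4): row 2 has {alpha,beta,delta,zeta}; column 4 has {alpha,beta,gamma,delta,epsilon,zeta}, so it must be eta.
(r2,c6): row 2 has {alpha,beta,delta,zeta,eta}; column 6 has {alpha,epsilon,zeta}, so it must be gamma.
(r3,c7): row 3 has {alpha,delta}; column 7 has {alpha,beta,gamma,delta,zeta,eta}, so it must be epsilon.
(r4,c1): row 4 has {alpha,epsilon,zeta,eta}; column 1 has {alpha,gamma,delta,epsilon,eta}, so it must be beta.
(r4,c3): row 4 has {alpha,beta,epsilon,zeta,eta}; column 3 has {alpha,delta,epsilon}, so it must be gamma.
(r4,c6): row 4 has {alpha,beta,gamma,epsilon,zeta,eta}; column 6 has {alpha,gamma,epsilon,zeta}, so it must be delta.
(r5,c2): row 5 has {alpha,gamma,delta,epsilon,eta}; column 2 has {alpha,beta,eta}, so it must be zeta.
(r5,c3): row 5 has {alpha,gamma,delta,epsilon,zeta,eta}; column 3 has {alpha,gamma,delta,epsilon}, so it must be beta.
(r6,c2): row 6 has {alpha,beta,gamma,epsilon}; column 2 has {alpha,beta,zeta,eta}, so it must be delta.
(r6,c6): row 6 has {alpha,beta,gamma,delta,epsilon}; column 6 has {alpha,gamma,delta,epsilon,zeta}, so it must be eta.
(r2,c2): row 2 has {alpha,beta,gamma,delta,zeta,eta}; column 2 has {alpha,beta,delta,zeta,eta}, so it must be epsilon.
(r3,c1): row 3 has {alpha,delta,epsilon}; column 1 has {alpha,beta,gamma,delta,epsilon,eta}, so it must be zeta.
(r3,c2): row 3 has {alpha,delta,epsilon,zeta}; column 2 has {alpha,beta,delta,epsilon,zeta,eta}, so it must be gamma.
(r3,c3): row 3 has {alpha,gamma,delta,epsilon,zeta}; column 3 has {alpha,beta,gamma,delta,epsilon}, so it must be eta.
(r3,c6): row 3 has {alpha,gamma,delta,epsilon,zeta,eta}; column 6 has {alpha,gamma,delta,epsilon,zeta,eta}, so it must be beta.
(r6,c3): row 6 has {alpha,beta,gamma,delta,epsilon,eta}; column 3 has {alpha,beta,gamma,delta,epsilon,eta}, so it must be zeta.

gamma alpha delta beta epsilon zeta eta / delta epsilon alpha eta zeta gamma beta / zeta gamma eta alpha delta beta epsilon / beta eta gamma epsilon alpha delta zeta / alpha zeta beta delta eta epsilon gamma / epsilon delta zeta gamma beta eta alpha / eta beta epsilon zeta gamma alpha delta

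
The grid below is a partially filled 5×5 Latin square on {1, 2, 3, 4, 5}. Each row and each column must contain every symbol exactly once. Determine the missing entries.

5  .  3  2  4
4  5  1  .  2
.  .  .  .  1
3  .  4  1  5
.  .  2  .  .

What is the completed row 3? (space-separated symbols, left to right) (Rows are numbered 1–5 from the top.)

2 3 5 4 1

Cell (r1,c2): row 1 has {2,3,4,5}; column 2 has {5} → 1.
Cell (r2,c4): row 2 has {1,2,4,5}; column 4 has {1,2} → 3.
Cell (r3,c1): row 3 has {1}; column 1 has {3,4,5} → 2.
Cell (r3,c3): row 3 has {1,2}; column 3 has {1,2,3,4} → 5.
Cell (r3,c4): row 3 has {1,2,5}; column 4 has {1,2,3} → 4.
Cell (r4,c2): row 4 has {1,3,4,5}; column 2 has {1,5} → 2.
Cell (r5,c1): row 5 has {2}; column 1 has {2,3,4,5} → 1.
Cell (r5,c4): row 5 has {1,2}; column 4 has {1,2,3,4} → 5.
Cell (r5,c5): row 5 has {1,2,5}; column 5 has {1,2,4,5} → 3.
Cell (r3,c2): row 3 has {1,2,4,5}; column 2 has {1,2,5} → 3.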